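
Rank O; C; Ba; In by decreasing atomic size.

Ba > In > C > O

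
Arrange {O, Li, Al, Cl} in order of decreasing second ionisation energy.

Li > O > Cl > Al

IE_2 is the cost of taking one more electron from the +1 cation: O⁺ still has 5 valence electrons; Li⁺ is the bare [He] core; Al⁺ still has 2 valence electrons; Cl⁺ still has 6 valence electrons.
Core electrons are held far more tightly than valence electrons, so Li tops the IE_2 order.
Valence configurations: O⁺ [He]2s²2p³, Al⁺ [Ne]3s², Cl⁺ [Ne]3s²3p⁴.
The numbers (kJ/mol): O 3388, Li 7298, Al 1817, Cl 2298.
Overall IE_2 order: Al < Cl < O < Li.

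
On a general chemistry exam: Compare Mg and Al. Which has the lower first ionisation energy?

Al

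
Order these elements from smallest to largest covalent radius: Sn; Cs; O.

O < Sn < Cs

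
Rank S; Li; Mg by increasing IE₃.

The third ionization energy removes an electron from the +2 ion. For each element: S²⁺ still has 4 valence electrons; Li²⁺ is already 1 electron into the core; Mg²⁺ is the bare [Ne] core.
Core electrons are held far more tightly than valence electrons, so Mg and Li top the IE_3 order.
The numbers (kJ/mol): S 3357, Li 11815, Mg 7733.
Putting it together, IE_3: S < Mg < Li.

S, Mg, Li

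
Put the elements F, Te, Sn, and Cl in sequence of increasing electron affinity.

Sn < Te < F < Cl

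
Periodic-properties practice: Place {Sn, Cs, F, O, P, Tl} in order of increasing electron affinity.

O is in period 2, group 16; F is in period 2, group 17; P is in period 3, group 15; Sn is in period 5, group 14; Cs is in period 6, group 1; Tl is in period 6, group 13.
Electron affinity generally becomes more exothermic across a period toward the halogens and less exothermic down a group.
Neither a single period nor a single group — weigh both effects.
Cs > Tl: this pair runs against the simple trend — see the exception note.
P > Cs: relative to Cs, both the across-period and down-group shifts push P's electron affinity up.
Sn > P: this pair runs against the simple trend — see the exception note.
O > Sn: relative to Sn, both the across-period and down-group shifts push O's electron affinity up.
F > O: both are in period 2; the period trend gives F the larger value.
Note the exception: Cs has a higher electron affinity than Tl, contrary to the simple trend — Tl's ns²np¹ configuration gives only a small electron affinity — the sparsely filled np subshell binds an added electron weakly.
Note the exception: Sn has a higher electron affinity than P, contrary to the simple trend — adding an electron to P's half-filled np³ subshell costs electron-pairing energy.
Tabulated electron affinity (kJ/mol): O 141, F 328, P 72, Sn 107, Cs 46, Tl 19.
So from lowest to highest: Tl < Cs < P < Sn < O < F.

Tl < Cs < P < Sn < O < F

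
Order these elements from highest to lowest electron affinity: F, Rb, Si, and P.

Adding an electron releases more energy for atoms nearer the top right (short of the noble gases).
These span different periods and groups, so the two trends combine.
P > Rb: relative to Rb, both the across-period and down-group shifts push P's electron affinity up.
Si > P: this pair runs against the simple trend — see the exception note.
F > Si: both effects reinforce here, so F is clearly the higher of the two.
Note the exception: Si has a higher electron affinity than P, contrary to the simple trend — adding an electron to P's half-filled 3p³ is unfavourable, so Si (3p²) has the more exothermic EA.
Tabulated electron affinity (kJ/mol): F 328, Si 134, P 72, Rb 47.
So from highest to lowest: F > Si > P > Rb.

F > Si > P > Rb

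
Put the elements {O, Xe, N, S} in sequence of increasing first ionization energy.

S, Xe, O, N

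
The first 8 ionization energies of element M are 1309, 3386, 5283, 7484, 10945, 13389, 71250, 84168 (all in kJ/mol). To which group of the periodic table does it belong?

Look for the largest jump between consecutive ionization energies: IE7/IE6 ≈ 5.3, far larger than any earlier ratio.
That jump marks the point where a core electron is being removed. So the atom has 6 valence electrons.
A main-group element with 6 valence electrons is in group 16.

Group 16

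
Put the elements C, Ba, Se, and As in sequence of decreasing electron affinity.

Se > C > As > Ba

C is in period 2, group 14; As is in period 4, group 15; Se is in period 4, group 16; Ba is in period 6, group 2.
Adding an electron releases more energy for atoms nearer the top right (short of the noble gases).
Neither a single period nor a single group — weigh both effects.
As > Ba: relative to Ba, both the across-period and down-group shifts push As's electron affinity up.
C > As: period and group pull opposite ways; the down-group shift dominates (122 vs 78 kJ/mol).
Se > C: the two effects oppose for this pair; the across-period effect wins (195 vs 122 kJ/mol).
Tabulated electron affinity (kJ/mol): C 122, As 78, Se 195, Ba 14.
So from highest to lowest: Se > C > As > Ba.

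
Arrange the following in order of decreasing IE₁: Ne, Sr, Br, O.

Ne > O > Br > Sr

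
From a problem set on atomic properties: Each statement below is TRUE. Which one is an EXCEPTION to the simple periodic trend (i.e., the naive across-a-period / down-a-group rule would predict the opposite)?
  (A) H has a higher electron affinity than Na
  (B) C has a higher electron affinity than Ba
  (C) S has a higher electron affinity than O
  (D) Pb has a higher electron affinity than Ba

(C)

The general trend: electron affinity increases across a period and decreases down a group.
(A) H (period 1, group 1) vs Na (period 3, group 1): the stated order agrees with the simple trend.
(B) C (period 2, group 14) vs Ba (period 6, group 2): the stated order agrees with the simple trend.
(C) S (period 3, group 16) vs O (period 2, group 16): the stated order contradicts the simple trend.
(D) Pb (period 6, group 14) vs Ba (period 6, group 2): the stated order agrees with the simple trend.
The exception is (C): the compact 2p subshell of O repels the added electron more than S's larger 3p does.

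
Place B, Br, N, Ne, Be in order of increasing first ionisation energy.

B < Be < Br < N < Ne

Be is in period 2, group 2; B is in period 2, group 13; N is in period 2, group 15; Ne is in period 2, group 18; Br is in period 4, group 17.
Across a period the outer electron is held more tightly (higher IE₁); down a group it sits in a higher shell, more shielded, and comes off more easily.
Here both period and group differ, so the two effects have to be weighed against each other.
Be > B: this pair runs against the simple trend — see the exception note.
Br > Be: period and group pull opposite ways; the across-period shift dominates (1140 vs 900 kJ/mol).
N > Br: period and group pull opposite ways; the down-group shift dominates (1402 vs 1140 kJ/mol).
Ne > N: both are in period 2; the period trend gives Ne the larger value.
Note the exception: Be has a higher first ionization energy than B, contrary to the simple trend — removing B's lone 2p electron is easier than breaking Be's filled 2s².
Tabulated first ionization energy (kJ/mol): Be 900, B 801, N 1402, Ne 2081, Br 1140.
So from lowest to highest: B < Be < Br < N < Ne.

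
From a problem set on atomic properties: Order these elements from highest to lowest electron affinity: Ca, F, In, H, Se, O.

F, Se, O, H, In, Ca

H is in period 1, group 1; O is in period 2, group 16; F is in period 2, group 17; Ca is in period 4, group 2; Se is in period 4, group 16; In is in period 5, group 13.
Adding an electron releases more energy for atoms nearer the top right (short of the noble gases).
These span different periods and groups, so the two trends combine.
In > Ca: the two effects oppose for this pair; the across-period effect wins (29 vs 2 kJ/mol).
H > In: the two effects oppose for this pair; the down-group effect wins (73 vs 29 kJ/mol).
O > H: period and group pull opposite ways; the across-period shift dominates (141 vs 73 kJ/mol).
Se > O: this pair runs against the simple trend — see the exception note.
F > Se: both effects reinforce here, so F is clearly the higher of the two.
Note the exception: Se has a higher electron affinity than O, contrary to the simple trend — O's compact 2p subshell gives strong electron–electron repulsion on the added electron.
Approximate values (kJ/mol): H 73, O 141, F 328, Ca 2, Se 195, In 29.
So from highest to lowest: F > Se > O > H > In > Ca.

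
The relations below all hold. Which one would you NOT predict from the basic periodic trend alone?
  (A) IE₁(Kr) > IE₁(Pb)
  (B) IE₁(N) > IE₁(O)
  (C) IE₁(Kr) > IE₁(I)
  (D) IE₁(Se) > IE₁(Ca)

(B)

The general trend: first ionization energy increases across a period and decreases down a group.
(A) Kr (period 4, group 18) vs Pb (period 6, group 14): the stated order agrees with the simple trend.
(B) N (period 2, group 15) vs O (period 2, group 16): the stated order contradicts the simple trend.
(C) Kr (period 4, group 18) vs I (period 5, group 17): the stated order agrees with the simple trend.
(D) Se (period 4, group 16) vs Ca (period 4, group 2): the stated order agrees with the simple trend.
The exception is (B): pairing an electron in O's 2p⁴ costs repulsion energy, so O ionizes more easily than half-filled N (2p³).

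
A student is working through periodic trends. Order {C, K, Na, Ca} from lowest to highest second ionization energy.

Ca < C < K < Na

After 1 electron has been removed, what remains? C⁺ still has 3 valence electrons; K⁺ is the bare [Ar] core; Na⁺ is the bare [Ne] core; Ca⁺ still has 1 valence electron.
Core electrons are held far more tightly than valence electrons, so K and Na top the IE_2 order.
Valence configurations: C⁺ [He]2s²2p¹, Ca⁺ [Ar]4s¹.
The numbers (kJ/mol): C 2353, K 3052, Na 4562, Ca 1145.
Putting it together, IE_2: Ca < C < K < Na.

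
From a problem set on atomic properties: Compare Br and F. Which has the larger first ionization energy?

F

F is in period 2, group 17; Br is in period 4, group 17.
First ionization energy rises across a period (greater Z_eff holds electrons more tightly) and falls down a group (valence electrons are farther from the nucleus).
All are in group 17, so first ionization energy increases up the group.
So F has the larger first ionization energy (F > Br).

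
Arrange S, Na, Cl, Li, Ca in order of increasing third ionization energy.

The third ionization energy removes an electron from the +2 ion. For each element: S²⁺ still has 4 valence electrons; Na²⁺ is already 1 electron into the core; Cl²⁺ still has 5 valence electrons; Li²⁺ is already 1 electron into the core; Ca²⁺ is the bare [Ar] core.
Pulling an electron out of a noble-gas core costs far more than removing a remaining valence electron, so Ca, Na and Li sit at the high end of IE_3.
Valence configurations: S²⁺ [Ne]3s²3p², Cl²⁺ [Ne]3s²3p³.
The numbers (kJ/mol): S 3357, Na 6910, Cl 3822, Li 11815, Ca 4912.
Putting it together, IE_3: S < Cl < Ca < Na < Li.

S < Cl < Ca < Na < Li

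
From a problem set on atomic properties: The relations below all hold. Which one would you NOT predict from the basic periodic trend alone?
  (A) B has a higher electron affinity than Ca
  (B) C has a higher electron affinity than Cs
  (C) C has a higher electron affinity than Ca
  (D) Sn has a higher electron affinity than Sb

(D)

The general trend: electron affinity increases across a period and decreases down a group.
(A) B (period 2, group 13) vs Ca (period 4, group 2): the stated order agrees with the simple trend.
(B) C (period 2, group 14) vs Cs (period 6, group 1): the stated order agrees with the simple trend.
(C) C (period 2, group 14) vs Ca (period 4, group 2): the stated order agrees with the simple trend.
(D) Sn (period 5, group 14) vs Sb (period 5, group 15): the stated order contradicts the simple trend.
The exception is (D): adding an electron to Sb's half-filled 5p³ is unfavourable, so Sn has the more exothermic EA.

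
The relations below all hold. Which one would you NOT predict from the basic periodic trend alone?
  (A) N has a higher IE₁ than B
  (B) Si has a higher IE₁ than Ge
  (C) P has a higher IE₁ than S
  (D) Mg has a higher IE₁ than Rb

The general trend: IE₁ increases across a period and decreases down a group.
(A) N (period 2, group 15) vs B (period 2, group 13): the stated order agrees with the simple trend.
(B) Si (period 3, group 14) vs Ge (period 4, group 14): the stated order agrees with the simple trend.
(C) P (period 3, group 15) vs S (period 3, group 16): the stated order contradicts the simple trend.
(D) Mg (period 3, group 2) vs Rb (period 5, group 1): the stated order agrees with the simple trend.
The exception is (C): S (3p⁴) ionizes more easily than half-filled P (3p³) because the paired 3p electron in S is pushed out by e⁻–e⁻ repulsion.

(C)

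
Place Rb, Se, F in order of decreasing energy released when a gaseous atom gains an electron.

F > Se > Rb

F is in period 2, group 17; Se is in period 4, group 16; Rb is in period 5, group 1.
EA tends to increase across a period and decrease down a group, though the pattern is less regular than for IE or radius.
Neither a single period nor a single group — weigh both effects.
Se > Rb: relative to Rb, both the across-period and down-group shifts push Se's electron affinity up.
F > Se: relative to Se, both the across-period and down-group shifts push F's electron affinity up.
Approximate values (kJ/mol): F 328, Se 195, Rb 47.
So from highest to lowest: F > Se > Rb.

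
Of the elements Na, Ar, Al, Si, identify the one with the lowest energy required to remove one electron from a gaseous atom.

Na

Na is in period 3, group 1; Al is in period 3, group 13; Si is in period 3, group 14; Ar is in period 3, group 18.
First ionization energy rises across a period (greater Z_eff holds electrons more tightly) and falls down a group (valence electrons are farther from the nucleus).
All lie in period 3, so first ionization energy increases left to right.
The lowest energy required to remove one electron from a gaseous atom among these belongs to Na.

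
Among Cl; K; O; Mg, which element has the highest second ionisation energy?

O

After 1 electron has been removed, what remains? Cl⁺ still has 6 valence electrons; K⁺ is the bare [Ar] core; O⁺ still has 5 valence electrons; Mg⁺ still has 1 valence electron.
Usually core removal costs more than valence removal, but here the competition is close: a tightly held n=2 valence electron can cost more to remove than an n=3 core electron, so the actual values have to decide it.
Valence configurations: Cl⁺ [Ne]3s²3p⁴, O⁺ [He]2s²2p³, Mg⁺ [Ne]3s¹.
Tabulated IE_2 (kJ/mol): Cl 2298, K 3052, O 3388, Mg 1451.
Putting it together, IE_2: Mg < Cl < K < O.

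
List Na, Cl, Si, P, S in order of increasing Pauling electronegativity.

Na is in period 3, group 1; Si is in period 3, group 14; P is in period 3, group 15; S is in period 3, group 16; Cl is in period 3, group 17.
Smaller atoms with higher effective nuclear charge are more electronegative.
All lie in period 3, so electronegativity increases left to right.
So from lowest to highest: Na < Si < P < S < Cl.

Na, Si, P, S, Cl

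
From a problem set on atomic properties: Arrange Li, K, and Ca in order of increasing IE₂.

Ca, K, Li

After 1 electron has been removed, what remains? Li⁺ is the bare [He] core; K⁺ is the bare [Ar] core; Ca⁺ still has 1 valence electron.
Pulling an electron out of a noble-gas core costs far more than removing a remaining valence electron, so K and Li sit at the high end of IE_2.
The numbers (kJ/mol): Li 7298, K 3052, Ca 1145.
Putting it together, IE_2: Ca < K < Li.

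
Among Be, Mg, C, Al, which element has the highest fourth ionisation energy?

After 3 electrons have been removed, what remains? Be³⁺ is already 1 electron into the core; Mg³⁺ is already 1 electron into the core; C³⁺ still has 1 valence electron; Al³⁺ is the bare [Ne] core.
Breaking into a closed-shell core is much more expensive than removing a leftover valence electron — Mg, Al and Be have the largest IE_4 here.
Tabulated IE_4 (kJ/mol): Be 21007, Mg 10543, C 6223, Al 11577.
Overall IE_4 order: C < Mg < Al < Be.

Be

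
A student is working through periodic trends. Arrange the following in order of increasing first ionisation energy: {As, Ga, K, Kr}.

Removing the outermost electron gets harder across a period and easier down a group.
All lie in period 4, so first ionization energy increases left to right.
So from lowest to highest: K < Ga < As < Kr.

K < Ga < As < Kr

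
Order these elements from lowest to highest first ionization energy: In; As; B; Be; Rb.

Be is in period 2, group 2; B is in period 2, group 13; As is in period 4, group 15; Rb is in period 5, group 1; In is in period 5, group 13.
IE₁ increases left→right with effective nuclear charge and decreases top→bottom as the valence shell moves farther out.
These span different periods and groups, so the two trends combine.
In > Rb: both are in period 5; the period trend gives In the larger value.
B > In: B sits above In in group 13, so the down-group effect alone puts B higher.
Be > B: this pair runs against the simple trend — see the exception note.
As > Be: the two effects oppose for this pair; the across-period effect wins (947 vs 900 kJ/mol).
Note the exception: Be has a higher first ionization energy than B, contrary to the simple trend — removing B's lone 2p electron is easier than breaking Be's filled 2s².
Approximate values (kJ/mol): Be 900, B 801, As 947, Rb 403, In 558.
So from lowest to highest: Rb < In < B < Be < As.

Rb < In < B < Be < As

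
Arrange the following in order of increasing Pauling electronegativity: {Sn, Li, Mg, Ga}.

Atoms toward the upper right of the periodic table pull bonding electrons most strongly.
These sit on a diagonal, where the across-period and down-group effects partly cancel.
Mg > Li: the two effects oppose for this pair; the across-period effect wins (1.31 vs 0.98).
Ga > Mg: the two effects oppose for this pair; the across-period effect wins (1.81 vs 1.31).
Sn > Ga: period and group pull opposite ways; the across-period shift dominates (1.96 vs 1.81).
Tabulated electronegativity (Pauling): Li 0.98, Mg 1.31, Ga 1.81, Sn 1.96.
So from lowest to highest: Li < Mg < Ga < Sn.

Li < Mg < Ga < Sn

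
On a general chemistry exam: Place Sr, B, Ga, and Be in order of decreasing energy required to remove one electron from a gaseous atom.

Be > B > Ga > Sr

Be is in period 2, group 2; B is in period 2, group 13; Ga is in period 4, group 13; Sr is in period 5, group 2.
Removing the outermost electron gets harder across a period and easier down a group.
These span different periods and groups, so the two trends combine.
Ga > Sr: relative to Sr, both the across-period and down-group shifts push Ga's first ionization energy up.
B > Ga: B sits above Ga in group 13, so the down-group effect alone puts B higher.
Be > B: this pair runs against the simple trend — see the exception note.
Note the exception: Be has a higher first ionization energy than B, contrary to the simple trend — removing B's lone 2p electron is easier than breaking Be's filled 2s².
For reference (kJ/mol): Be 900, B 801, Ga 579, Sr 550.
So from highest to lowest: Be > B > Ga > Sr.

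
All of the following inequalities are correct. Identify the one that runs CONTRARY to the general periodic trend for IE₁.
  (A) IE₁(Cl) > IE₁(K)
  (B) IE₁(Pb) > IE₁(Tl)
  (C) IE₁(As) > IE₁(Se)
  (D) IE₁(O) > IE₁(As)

(C)

The general trend: IE₁ increases across a period and decreases down a group.
(A) Cl (period 3, group 17) vs K (period 4, group 1): the stated order agrees with the simple trend.
(B) Pb (period 6, group 14) vs Tl (period 6, group 13): the stated order agrees with the simple trend.
(C) As (period 4, group 15) vs Se (period 4, group 16): the stated order contradicts the simple trend.
(D) O (period 2, group 16) vs As (period 4, group 15): the stated order agrees with the simple trend.
The exception is (C): Se (4p⁴) ionizes more easily than half-filled As (4p³).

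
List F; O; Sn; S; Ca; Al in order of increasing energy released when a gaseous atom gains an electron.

EA tends to increase across a period and decrease down a group, though the pattern is less regular than for IE or radius.
Here both period and group differ, so the two effects have to be weighed against each other.
Al > Ca: relative to Ca, both the across-period and down-group shifts push Al's electron affinity up.
Sn > Al: period and group pull opposite ways; the across-period shift dominates (107 vs 42 kJ/mol).
O > Sn: relative to Sn, both the across-period and down-group shifts push O's electron affinity up.
S > O: this pair runs against the simple trend — see the exception note.
F > S: both effects reinforce here, so F is clearly the higher of the two.
Note the exception: S has a higher electron affinity than O, contrary to the simple trend — the compact 2p subshell of O repels the added electron more than S's larger 3p does.
For reference (kJ/mol): O 141, F 328, Al 42, S 200, Ca 2, Sn 107.
So from lowest to highest: Ca < Al < Sn < O < S < F.

Ca, Al, Sn, O, S, F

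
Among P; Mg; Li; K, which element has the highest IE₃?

Li

After 2 electrons have been removed, what remains? P²⁺ still has 3 valence electrons; Mg²⁺ is the bare [Ne] core; Li²⁺ is already 1 electron into the core; K²⁺ is already 1 electron into the core.
Breaking into a closed-shell core is much more expensive than removing a leftover valence electron — K, Mg and Li have the largest IE_3 here.
Tabulated IE_3 (kJ/mol): P 2914, Mg 7733, Li 11815, K 4420.
So the third ionization energies run P < K < Mg < Li.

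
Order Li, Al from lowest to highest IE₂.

Al < Li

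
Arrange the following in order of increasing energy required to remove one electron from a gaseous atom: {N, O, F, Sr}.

N is in period 2, group 15; O is in period 2, group 16; F is in period 2, group 17; Sr is in period 5, group 2.
First ionization energy rises across a period (greater Z_eff holds electrons more tightly) and falls down a group (valence electrons are farther from the nucleus).
Neither a single period nor a single group — weigh both effects.
O > Sr: both effects reinforce here, so O is clearly the higher of the two.
N > O: this pair runs against the simple trend — see the exception note.
F > N: both are in period 2; the period trend gives F the larger value.
Note the exception: N has a higher first ionization energy than O, contrary to the simple trend — pairing an electron in O's 2p⁴ costs repulsion energy, so O ionizes more easily than half-filled N (2p³).
Approximate values (kJ/mol): N 1402, O 1314, F 1681, Sr 550.
So from lowest to highest: Sr < O < N < F.

Sr < O < N < F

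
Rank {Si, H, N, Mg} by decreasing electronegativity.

N > H > Si > Mg

H is in period 1, group 1; N is in period 2, group 15; Mg is in period 3, group 2; Si is in period 3, group 14.
Electronegativity increases across a period and decreases down a group, tracking effective nuclear charge and atomic size.
These span different periods and groups, so the two trends combine.
Si > Mg: Si lies to the right of Mg in period 3, so the across-period effect alone puts Si higher.
H > Si: the two effects oppose for this pair; the down-group effect wins (2.20 vs 1.90).
N > H: the two effects oppose for this pair; the across-period effect wins (3.04 vs 2.20).
Tabulated electronegativity (Pauling): H 2.20, N 3.04, Mg 1.31, Si 1.90.
So from highest to lowest: N > H > Si > Mg.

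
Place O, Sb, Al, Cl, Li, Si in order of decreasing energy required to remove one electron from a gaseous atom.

O > Cl > Sb > Si > Al > Li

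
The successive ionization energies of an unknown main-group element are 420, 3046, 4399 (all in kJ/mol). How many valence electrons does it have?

1

Look for the largest jump between consecutive ionization energies: IE2/IE1 ≈ 7.3, far larger than any earlier ratio.
That jump marks the point where a core electron is being removed. So the atom has 1 valence electron.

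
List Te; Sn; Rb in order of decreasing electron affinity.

Rb is in period 5, group 1; Sn is in period 5, group 14; Te is in period 5, group 16.
Adding an electron releases more energy for atoms nearer the top right (short of the noble gases).
All lie in period 5, so electron affinity increases left to right.
So from highest to lowest: Te > Sn > Rb.

Te > Sn > Rb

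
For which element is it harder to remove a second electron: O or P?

O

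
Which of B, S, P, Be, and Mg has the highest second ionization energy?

B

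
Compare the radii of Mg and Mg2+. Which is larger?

Forming Mg2+ removes 2 electrons from Mg. Fewer electrons for the same nuclear charge means less shielding and a higher Z_eff on the remaining electrons, and for main-group metals the entire outer shell is lost.
A cation is smaller than its parent atom: Mg2+ < Mg.

Mg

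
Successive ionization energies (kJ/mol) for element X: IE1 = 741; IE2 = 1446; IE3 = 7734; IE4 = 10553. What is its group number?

Look for the largest jump between consecutive ionization energies: IE3/IE2 ≈ 5.3, far larger than any earlier ratio.
That jump marks the point where a core electron is being removed. So the atom has 2 valence electrons.
A main-group element with 2 valence electrons is in group 2.

Group 2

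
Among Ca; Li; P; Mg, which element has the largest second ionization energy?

Li

After 1 electron has been removed, what remains? Ca⁺ still has 1 valence electron; Li⁺ is the bare [He] core; P⁺ still has 4 valence electrons; Mg⁺ still has 1 valence electron.
Pulling an electron out of a noble-gas core costs far more than removing a remaining valence electron, so Li sits at the high end of IE_2.
Valence configurations: Ca⁺ [Ar]4s¹, P⁺ [Ne]3s²3p², Mg⁺ [Ne]3s¹.
Tabulated IE_2 (kJ/mol): Ca 1145, Li 7298, P 1907, Mg 1451.
Hence IE_2: Ca < Mg < P < Li.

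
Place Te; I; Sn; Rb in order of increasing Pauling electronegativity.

Rb is in period 5, group 1; Sn is in period 5, group 14; Te is in period 5, group 16; I is in period 5, group 17.
Atoms toward the upper right of the periodic table pull bonding electrons most strongly.
All lie in period 5, so electronegativity increases left to right.
So from lowest to highest: Rb < Sn < Te < I.

Rb, Sn, Te, I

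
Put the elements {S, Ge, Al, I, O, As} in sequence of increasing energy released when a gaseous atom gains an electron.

O is in period 2, group 16; Al is in period 3, group 13; S is in period 3, group 16; Ge is in period 4, group 14; As is in period 4, group 15; I is in period 5, group 17.
EA tends to increase across a period and decrease down a group, though the pattern is less regular than for IE or radius.
Neither a single period nor a single group — weigh both effects.
As > Al: the two effects oppose for this pair; the across-period effect wins (78 vs 42 kJ/mol).
Ge > As: this pair runs against the simple trend — see the exception note.
O > Ge: both effects reinforce here, so O is clearly the higher of the two.
S > O: this pair runs against the simple trend — see the exception note.
I > S: period and group pull opposite ways; the across-period shift dominates (295 vs 200 kJ/mol).
Note the exception: Ge has a higher electron affinity than As, contrary to the simple trend — adding an electron to As's half-filled 4p³ is unfavourable, so Ge (4p²) has the more exothermic EA.
Note the exception: S has a higher electron affinity than O, contrary to the simple trend — the compact 2p subshell of O repels the added electron more than S's larger 3p does.
For reference (kJ/mol): O 141, Al 42, S 200, Ge 119, As 78, I 295.
So from lowest to highest: Al < As < Ge < O < S < I.

Al < As < Ge < O < S < I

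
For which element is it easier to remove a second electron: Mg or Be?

The second ionization energy removes an electron from the +1 ion. For each element: Mg⁺ still has 1 valence electron; Be⁺ still has 1 valence electron.
All are still removing valence electrons, so compare the +1 ions as you would atoms: IE_2 generally rises across a period (higher Z_eff) and falls down a group (larger shell), subject to the usual subshell exceptions.
Valence configurations: Mg⁺ [Ne]3s¹, Be⁺ [He]2s¹.
Tabulated IE_2 (kJ/mol): Mg 1451, Be 1757.
Overall IE_2 order: Mg < Be.

Mg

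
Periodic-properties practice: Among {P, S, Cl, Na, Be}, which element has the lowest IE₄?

S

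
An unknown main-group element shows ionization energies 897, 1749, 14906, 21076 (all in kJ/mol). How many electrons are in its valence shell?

2

Look for the largest jump between consecutive ionization energies: IE3/IE2 ≈ 8.5, far larger than any earlier ratio.
That jump marks the point where a core electron is being removed. So the atom has 2 valence electrons.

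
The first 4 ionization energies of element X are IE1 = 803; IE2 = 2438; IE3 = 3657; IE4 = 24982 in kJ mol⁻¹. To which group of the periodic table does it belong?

Look for the largest jump between consecutive ionization energies: IE4/IE3 ≈ 6.8, far larger than any earlier ratio.
That jump marks the point where a core electron is being removed. So the atom has 3 valence electrons.
A main-group element with 3 valence electrons is in group 13.

Group 13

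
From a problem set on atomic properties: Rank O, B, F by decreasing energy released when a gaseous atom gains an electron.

B is in period 2, group 13; O is in period 2, group 16; F is in period 2, group 17.
Adding an electron releases more energy for atoms nearer the top right (short of the noble gases).
All lie in period 2, so electron affinity increases left to right.
So from highest to lowest: F > O > B.

F > O > B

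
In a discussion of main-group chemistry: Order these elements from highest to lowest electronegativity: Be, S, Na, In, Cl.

Cl > S > In > Be > Na

Electronegativity increases across a period and decreases down a group, tracking effective nuclear charge and atomic size.
Here both period and group differ, so the two effects have to be weighed against each other.
Be > Na: relative to Na, both the across-period and down-group shifts push Be's electronegativity up.
In > Be: the two effects oppose for this pair; the across-period effect wins (1.78 vs 1.57).
S > In: both effects reinforce here, so S is clearly the higher of the two.
Cl > S: Cl lies to the right of S in period 3, so the across-period effect alone puts Cl higher.
For reference (Pauling): Be 1.57, Na 0.93, S 2.58, Cl 3.16, In 1.78.
So from highest to lowest: Cl > S > In > Be > Na.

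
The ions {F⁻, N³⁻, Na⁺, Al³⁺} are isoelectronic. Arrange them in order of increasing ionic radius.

Al³⁺ < Na⁺ < F⁻ < N³⁻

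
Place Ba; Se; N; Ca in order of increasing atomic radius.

N < Se < Ca < Ba

Radius decreases left→right (rising Z_eff, same n) and increases top→bottom (higher n).
Neither a single period nor a single group — weigh both effects.
Se > N: period and group pull opposite ways; the down-group shift dominates (116 vs 71 pm).
Ca > Se: both are in period 4; the period trend gives Ca the larger value.
Ba > Ca: Ba sits below Ca in group 2, so the down-group effect alone puts Ba larger.
Approximate values (pm): N 71, Ca 171, Se 116, Ba 196.
So from smallest to largest: N < Se < Ca < Ba.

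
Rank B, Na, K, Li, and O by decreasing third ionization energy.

Li, Na, O, K, B

Consider each +2 ion: B²⁺ still has 1 valence electron; Na²⁺ is already 1 electron into the core; K²⁺ is already 1 electron into the core; Li²⁺ is already 1 electron into the core; O²⁺ still has 4 valence electrons.
Usually core removal costs more than valence removal, but here the competition is close: a tightly held n=2 valence electron can cost more to remove than an n=3 core electron, so the actual values have to decide it.
Valence configurations: B²⁺ [He]2s¹, O²⁺ [He]2s²2p².
Approximate IE_3 values (kJ/mol): B 3660, Na 6910, K 4420, Li 11815, O 5300.
Putting it together, IE_3: B < K < O < Na < Li.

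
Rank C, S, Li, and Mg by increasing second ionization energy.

Mg < S < C < Li

After 1 electron has been removed, what remains? C⁺ still has 3 valence electrons; S⁺ still has 5 valence electrons; Li⁺ is the bare [He] core; Mg⁺ still has 1 valence electron.
Pulling an electron out of a noble-gas core costs far more than removing a remaining valence electron, so Li sits at the high end of IE_2.
Valence configurations: C⁺ [He]2s²2p¹, S⁺ [Ne]3s²3p³, Mg⁺ [Ne]3s¹.
The numbers (kJ/mol): C 2353, S 2252, Li 7298, Mg 1451.
Overall IE_2 order: Mg < S < C < Li.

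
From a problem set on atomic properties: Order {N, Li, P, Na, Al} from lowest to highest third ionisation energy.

The third ionization energy removes an electron from the +2 ion. For each element: N²⁺ still has 3 valence electrons; Li²⁺ is already 1 electron into the core; P²⁺ still has 3 valence electrons; Na²⁺ is already 1 electron into the core; Al²⁺ still has 1 valence electron.
Breaking into a closed-shell core is much more expensive than removing a leftover valence electron — Na and Li have the largest IE_3 here.
Valence configurations: N²⁺ [He]2s²2p¹, P²⁺ [Ne]3s²3p¹, Al²⁺ [Ne]3s¹.
The numbers (kJ/mol): N 4578, Li 11815, P 2914, Na 6910, Al 2745.
Hence IE_3: Al < P < N < Na < Li.

Al < P < N < Na < Li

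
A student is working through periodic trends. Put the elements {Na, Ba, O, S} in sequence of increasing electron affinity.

Ba < Na < O < S

O is in period 2, group 16; Na is in period 3, group 1; S is in period 3, group 16; Ba is in period 6, group 2.
Adding an electron releases more energy for atoms nearer the top right (short of the noble gases).
Here both period and group differ, so the two effects have to be weighed against each other.
Na > Ba: period and group pull opposite ways; the down-group shift dominates (53 vs 14 kJ/mol).
O > Na: relative to Na, both the across-period and down-group shifts push O's electron affinity up.
S > O: this pair runs against the simple trend — see the exception note.
Note the exception: S has a higher electron affinity than O, contrary to the simple trend — the compact 2p subshell of O repels the added electron more than S's larger 3p does.
Approximate values (kJ/mol): O 141, Na 53, S 200, Ba 14.
So from lowest to highest: Ba < Na < O < S.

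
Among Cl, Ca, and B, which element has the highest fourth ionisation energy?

The fourth ionization energy removes an electron from the +3 ion. For each element: Cl³⁺ still has 4 valence electrons; Ca³⁺ is already 1 electron into the core; B³⁺ is the bare [He] core.
Breaking into a closed-shell core is much more expensive than removing a leftover valence electron — Ca and B have the largest IE_4 here.
Tabulated IE_4 (kJ/mol): Cl 5159, Ca 6491, B 25026.
Overall IE_4 order: Cl < Ca < B.

B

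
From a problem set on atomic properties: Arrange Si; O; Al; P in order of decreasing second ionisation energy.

The second ionization energy removes an electron from the +1 ion. For each element: Si⁺ still has 3 valence electrons; O⁺ still has 5 valence electrons; Al⁺ still has 2 valence electrons; P⁺ still has 4 valence electrons.
All are still removing valence electrons, so compare the +1 ions as you would atoms: IE_2 generally rises across a period (higher Z_eff) and falls down a group (larger shell), subject to the usual subshell exceptions.
Valence configurations: Si⁺ [Ne]3s²3p¹, O⁺ [He]2s²2p³, Al⁺ [Ne]3s², P⁺ [Ne]3s²3p².
Si⁺ loses a lone 3p electron whereas Al⁺ must break into a filled 3s² pair, so IE_2(Al) > IE_2(Si) even though Si has the higher nuclear charge.
Tabulated IE_2 (kJ/mol): Si 1577, O 3388, Al 1817, P 1907.
So the second ionization energies run Si < Al < P < O.

O > P > Al > Si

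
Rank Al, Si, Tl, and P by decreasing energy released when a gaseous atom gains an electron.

Al is in period 3, group 13; Si is in period 3, group 14; P is in period 3, group 15; Tl is in period 6, group 13.
EA tends to increase across a period and decrease down a group, though the pattern is less regular than for IE or radius.
Here both period and group differ, so the two effects have to be weighed against each other.
Al > Tl: Al sits above Tl in group 13, so the down-group effect alone puts Al higher.
P > Al: P lies to the right of Al in period 3, so the across-period effect alone puts P higher.
Si > P: this pair runs against the simple trend — see the exception note.
Note the exception: Si has a higher electron affinity than P, contrary to the simple trend — adding an electron to P's half-filled 3p³ is unfavourable, so Si (3p²) has the more exothermic EA.
For reference (kJ/mol): Al 42, Si 134, P 72, Tl 19.
So from highest to lowest: Si > P > Al > Tl.

Si > P > Al > Tl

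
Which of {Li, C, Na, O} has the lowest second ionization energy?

The second ionization energy removes an electron from the +1 ion. For each element: Li⁺ is the bare [He] core; C⁺ still has 3 valence electrons; Na⁺ is the bare [Ne] core; O⁺ still has 5 valence electrons.
Breaking into a closed-shell core is much more expensive than removing a leftover valence electron — Na and Li have the largest IE_2 here.
Valence configurations: C⁺ [He]2s²2p¹, O⁺ [He]2s²2p³.
Approximate IE_2 values (kJ/mol): Li 7298, C 2353, Na 4562, O 3388.
Overall IE_2 order: C < O < Na < Li.

C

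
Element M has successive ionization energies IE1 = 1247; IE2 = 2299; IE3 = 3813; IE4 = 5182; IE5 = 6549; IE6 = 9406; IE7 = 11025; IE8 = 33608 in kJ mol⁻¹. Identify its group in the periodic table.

Group 17

Look for the largest jump between consecutive ionization energies: IE8/IE7 ≈ 3.0, far larger than any earlier ratio.
That jump marks the point where a core electron is being removed. So the atom has 7 valence electrons.
A main-group element with 7 valence electrons is in group 17.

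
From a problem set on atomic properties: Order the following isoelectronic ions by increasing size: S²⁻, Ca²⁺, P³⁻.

Ca²⁺ < S²⁻ < P³⁻

All of these have 18 electrons, so size is governed by nuclear charge alone: the more protons, the stronger the pull on the same electron cloud, and the smaller the ion.
Nuclear charges: Ca²⁺ (Z=20), S²⁻ (Z=16), P³⁻ (Z=15).
Smallest to largest: Ca²⁺ < S²⁻ < P³⁻.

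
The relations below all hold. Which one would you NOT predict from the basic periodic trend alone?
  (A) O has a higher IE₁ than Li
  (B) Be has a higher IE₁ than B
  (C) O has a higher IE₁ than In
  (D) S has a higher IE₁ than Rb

The general trend: IE₁ increases across a period and decreases down a group.
(A) O (period 2, group 16) vs Li (period 2, group 1): the stated order agrees with the simple trend.
(B) Be (period 2, group 2) vs B (period 2, group 13): the stated order contradicts the simple trend.
(C) O (period 2, group 16) vs In (period 5, group 13): the stated order agrees with the simple trend.
(D) S (period 3, group 16) vs Rb (period 5, group 1): the stated order agrees with the simple trend.
The exception is (B): removing B's lone 2p electron is easier than breaking Be's filled 2s².

(B)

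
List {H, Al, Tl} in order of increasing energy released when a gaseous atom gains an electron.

Tl, Al, H

H is in period 1, group 1; Al is in period 3, group 13; Tl is in period 6, group 13.
Electron affinity generally becomes more exothermic across a period toward the halogens and less exothermic down a group.
Neither a single period nor a single group — weigh both effects.
Al > Tl: Al sits above Tl in group 13, so the down-group effect alone puts Al higher.
H > Al: period and group pull opposite ways; the down-group shift dominates (73 vs 42 kJ/mol).
For reference (kJ/mol): H 73, Al 42, Tl 19.
So from lowest to highest: Tl < Al < H.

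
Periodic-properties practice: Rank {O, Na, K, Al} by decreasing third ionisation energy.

Na, O, K, Al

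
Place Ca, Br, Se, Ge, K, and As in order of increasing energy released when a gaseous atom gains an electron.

K is in period 4, group 1; Ca is in period 4, group 2; Ge is in period 4, group 14; As is in period 4, group 15; Se is in period 4, group 16; Br is in period 4, group 17.
Adding an electron releases more energy for atoms nearer the top right (short of the noble gases).
All lie in period 4; the across-period trend (electron affinity increases left to right) applies, with the exception below.
Note the exception: K has a higher electron affinity than Ca, contrary to the simple trend — adding an electron to Ca (ns²) has to open a new, higher-energy np subshell, which is unfavourable.
Note the exception: Ge has a higher electron affinity than As, contrary to the simple trend — adding an electron to As's half-filled 4p³ is unfavourable, so Ge (4p²) has the more exothermic EA.
Approximate values (kJ/mol): K 48, Ca 2, Ge 119, As 78, Se 195, Br 325.
So from lowest to highest: Ca < K < As < Ge < Se < Br.

Ca < K < As < Ge < Se < Br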